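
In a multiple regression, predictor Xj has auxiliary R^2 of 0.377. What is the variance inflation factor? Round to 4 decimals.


Using VIF = 1/(1 - R^2_j):
1 - 0.377 = 0.623.
VIF = 1.6051.

1.6051


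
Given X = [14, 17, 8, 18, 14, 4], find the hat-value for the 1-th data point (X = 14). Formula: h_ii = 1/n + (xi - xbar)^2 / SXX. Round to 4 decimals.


Mean of X: xbar = 12.5000.
SXX = 147.5000.
For X = 14: h = 1/6 + (14 - 12.5000)^2/147.5000 = 0.1819.

0.1819


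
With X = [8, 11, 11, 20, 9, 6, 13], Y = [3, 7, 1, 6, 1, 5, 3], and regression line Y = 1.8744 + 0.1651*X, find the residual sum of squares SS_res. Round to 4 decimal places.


Compute predicted values, then residuals = yi - yhat_i.
Residuals: [-0.1952, 3.3095, -2.6905, 0.8236, -2.3603, 2.1350, -1.0207].
SSres = sum(residual^2) = 30.0791.

30.0791


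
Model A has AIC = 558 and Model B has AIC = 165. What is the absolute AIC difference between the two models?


|AIC_A - AIC_B| = |558 - 165| = 393.
Model B is preferred (lower AIC).

393


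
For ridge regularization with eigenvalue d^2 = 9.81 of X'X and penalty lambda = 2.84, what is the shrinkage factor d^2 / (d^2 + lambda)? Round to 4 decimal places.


d^2 + lambda = 9.81 + 2.84 = 12.6500.
Shrinkage factor = 9.81/12.6500 = 0.7755.

0.7755


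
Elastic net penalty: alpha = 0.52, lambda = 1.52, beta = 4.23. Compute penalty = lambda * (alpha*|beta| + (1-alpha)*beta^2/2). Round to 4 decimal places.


alpha * |beta| = 0.52 * 4.23 = 2.1996.
(1-alpha) * beta^2/2 = 0.48 * 17.8929/2 = 4.2943.
Total = 1.52 * (2.1996 + 4.2943) = 9.8707.

9.8707


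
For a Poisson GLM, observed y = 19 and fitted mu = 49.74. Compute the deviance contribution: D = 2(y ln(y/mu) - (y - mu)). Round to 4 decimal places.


y/mu = 19/49.74 = 0.381986 (approx.), and ln(19/49.74) = -0.962370.
y * ln(y/mu) = 19 * -0.962370 = -18.285030.
y - mu = -30.74.
D = 2 * (-18.285030 - -30.74) = 24.909940, which rounds to 24.9099.

24.9099


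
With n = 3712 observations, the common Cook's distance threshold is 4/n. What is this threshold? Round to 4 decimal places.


The threshold is 4/n.
4/3712 = 0.0011.

0.0011


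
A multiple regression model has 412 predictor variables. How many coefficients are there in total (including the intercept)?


Total coefficients = number of predictors + 1 (for the intercept).
= 412 + 1 = 413.

413


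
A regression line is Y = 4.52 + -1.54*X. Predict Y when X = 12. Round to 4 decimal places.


Predicted value:
Y = 4.52 + (-1.54)(12) = 4.52 + -18.4800 = -13.9600.

-13.9600


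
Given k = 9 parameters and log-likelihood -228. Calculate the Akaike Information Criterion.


AIC = 2*9 - 2*(-228).
= 18 + 456 = 474.

474


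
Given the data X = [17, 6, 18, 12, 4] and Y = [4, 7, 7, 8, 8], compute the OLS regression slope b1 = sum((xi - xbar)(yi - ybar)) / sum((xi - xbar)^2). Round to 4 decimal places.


First compute the means: xbar = 11.4000, ybar = 6.8000.
Then S_xx = sum((xi - xbar)^2) = 159.2000.
S_xy = sum((xi - xbar)(yi - ybar)) = -23.6000.
b1 = S_xy / S_xx = -23.6000 / 159.2000 = -0.1482.

-0.1482


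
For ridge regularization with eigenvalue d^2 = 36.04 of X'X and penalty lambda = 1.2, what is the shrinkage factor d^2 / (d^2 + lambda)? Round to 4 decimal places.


Compute the denominator: 36.04 + 1.2 = 37.2400.
Shrinkage factor = 36.04 / 37.2400 = 0.9678.

0.9678


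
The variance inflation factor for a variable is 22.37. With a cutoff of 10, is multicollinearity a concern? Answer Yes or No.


The threshold is 10.
VIF = 22.37 is >= 10.
Multicollinearity indication: Yes.

Yes


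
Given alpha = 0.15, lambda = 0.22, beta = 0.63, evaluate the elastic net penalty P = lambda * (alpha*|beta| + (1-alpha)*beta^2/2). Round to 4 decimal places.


L1 component = 0.15 * |0.63| = 0.0945.
L2 component = 0.85 * 0.63^2 / 2 = 0.1687.
Penalty = 0.22 * (0.0945 + 0.1687) = 0.22 * 0.2632 = 0.0579.

0.0579


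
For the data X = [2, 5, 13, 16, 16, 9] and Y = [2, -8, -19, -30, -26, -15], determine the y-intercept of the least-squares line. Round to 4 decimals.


The slope is b1 = -1.9785.
Sample means are xbar = 10.1667 and ybar = -16.0000.
Intercept: b0 = -16.0000 - (-1.9785)(10.1667) = 4.1151.

4.1151


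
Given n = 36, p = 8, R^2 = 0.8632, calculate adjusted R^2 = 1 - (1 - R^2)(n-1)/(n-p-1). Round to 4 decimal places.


Adjusted R^2 = 1 - (1 - R^2) * (n-1)/(n-p-1).
(1 - R^2) = 0.1368.
(n-1)/(n-p-1) = 35/27.
(1 - R^2) * (n-1) = 0.1368 * 35 = 4.7880.
Divide by (n-p-1): 4.7880 / 27 = 0.1773.
Adj R^2 = 1 - 0.1773 = 0.8227.

0.8227


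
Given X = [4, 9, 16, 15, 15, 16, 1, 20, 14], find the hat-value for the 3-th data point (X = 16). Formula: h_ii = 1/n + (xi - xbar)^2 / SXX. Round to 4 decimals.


n = 9, xbar = 12.2222.
SXX = sum((xi - xbar)^2) = 311.5556.
h = 1/9 + (16 - 12.2222)^2 / 311.5556 = 0.1569.

0.1569


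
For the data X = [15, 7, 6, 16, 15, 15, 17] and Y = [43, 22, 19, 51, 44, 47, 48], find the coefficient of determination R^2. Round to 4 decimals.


After computing the OLS fit (b0=2.0609, b1=2.8525):
SSres = 26.2014, SStot = 1018.8571.
R^2 = 1 - 26.2014/1018.8571 = 0.9743.

0.9743


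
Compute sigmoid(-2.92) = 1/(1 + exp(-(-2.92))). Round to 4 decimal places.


exp(2.9200) = 18.5413.
1 + exp(-z) = 19.5413.
sigmoid = 1/19.5413 = 0.0512.

0.0512


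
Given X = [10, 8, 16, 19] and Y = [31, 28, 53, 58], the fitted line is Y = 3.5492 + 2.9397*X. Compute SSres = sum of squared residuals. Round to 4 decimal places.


Predicted values from Y = 3.5492 + 2.9397*X.
Residuals: [-1.9462, 0.9332, 2.4156, -1.4035].
SSres = 12.4635.

12.4635


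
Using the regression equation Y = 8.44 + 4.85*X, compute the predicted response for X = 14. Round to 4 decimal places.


Plug X = 14 into Y = 8.44 + 4.85*X:
Y = 8.44 + 67.9000 = 76.3400.

76.3400


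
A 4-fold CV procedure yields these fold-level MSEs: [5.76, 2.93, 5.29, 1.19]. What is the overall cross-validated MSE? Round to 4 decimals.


Add all fold MSEs: 15.1700.
Divide by k = 4: 15.1700/4 = 3.7925.

3.7925


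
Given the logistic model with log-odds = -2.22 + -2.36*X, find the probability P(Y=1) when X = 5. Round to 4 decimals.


Linear predictor: z = -2.22 + -2.36 * 5 = -14.0200.
P = 1/(1 + exp(14.0200)) = 1/(1 + 1226898.5022) = 0.0000.

0.0000


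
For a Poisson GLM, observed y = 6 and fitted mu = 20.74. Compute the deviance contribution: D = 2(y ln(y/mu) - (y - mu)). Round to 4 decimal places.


Compute y*ln(y/mu) = 6*ln(6/20.74) = 6*-1.240305 = -7.441830.
y - mu = -14.74.
D = 2*(-7.441830 - (-14.74)) = 14.596340, which rounds to 14.5963.

14.5963


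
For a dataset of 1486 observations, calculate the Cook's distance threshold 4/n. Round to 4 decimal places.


The threshold is 4/n.
4/1486 = 0.0027.

0.0027


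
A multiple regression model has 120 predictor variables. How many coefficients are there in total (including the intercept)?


Each predictor gets one coefficient, plus one intercept.
Total parameters = 120 + 1 = 121.

121


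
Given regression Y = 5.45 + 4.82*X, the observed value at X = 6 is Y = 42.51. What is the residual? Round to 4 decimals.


Predicted = 5.45 + 4.82 * 6 = 34.3700.
Residual = 42.51 - 34.3700 = 8.1400.

8.1400


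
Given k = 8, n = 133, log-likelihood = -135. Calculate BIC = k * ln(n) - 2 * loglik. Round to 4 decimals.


Compute k*ln(n) = 8*ln(133) = 8*4.890349 = 39.122792.
Then -2*loglik = 270.
BIC = 39.122792 + 270 = 309.122792, which rounds to 309.1228.

309.1228


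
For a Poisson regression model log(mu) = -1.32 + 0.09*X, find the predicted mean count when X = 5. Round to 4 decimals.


Linear predictor: eta = -1.32 + (0.09)(5) = -0.8700.
Expected count: mu = exp(-0.8700) = 0.4190.

0.4190


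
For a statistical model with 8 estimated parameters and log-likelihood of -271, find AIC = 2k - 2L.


Compute:
2k = 2*8 = 16.
-2*loglik = -2*(-271) = 542.
AIC = 16 + 542 = 558.

558


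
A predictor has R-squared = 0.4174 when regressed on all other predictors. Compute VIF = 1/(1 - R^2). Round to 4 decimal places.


Denominator: 1 - 0.4174 = 0.5826.
VIF = 1 / 0.5826 = 1.7164.

1.7164


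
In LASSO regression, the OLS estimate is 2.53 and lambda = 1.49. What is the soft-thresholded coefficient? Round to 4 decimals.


Absolute value: |2.53| = 2.53.
Compare to lambda = 1.49.
Since |beta| > lambda, coefficient = sign(beta)*(|beta| - lambda) = 1.0400.

1.0400


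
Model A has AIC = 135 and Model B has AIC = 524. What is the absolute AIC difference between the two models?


Compute |135 - 524| = 389.
Model A has the smaller AIC.

389


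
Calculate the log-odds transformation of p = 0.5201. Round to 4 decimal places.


Compute the odds: 0.5201/0.4799 = 1.0838.
Take the natural log: ln(1.0838) = 0.0804.

0.0804


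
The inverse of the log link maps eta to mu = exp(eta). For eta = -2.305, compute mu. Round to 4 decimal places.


mu = exp(eta) = exp(-2.305).
= 0.0998.

0.0998


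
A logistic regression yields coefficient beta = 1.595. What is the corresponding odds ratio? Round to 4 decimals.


Odds ratio = exp(beta) = exp(1.595).
= 4.9283.

4.9283


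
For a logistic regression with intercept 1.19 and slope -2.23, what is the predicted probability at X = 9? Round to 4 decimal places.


Linear predictor: z = 1.19 + -2.23 * 9 = -18.8800.
P = 1/(1 + exp(18.8800)) = 1/(1 + 158299600.3166) = 0.0000.

0.0000


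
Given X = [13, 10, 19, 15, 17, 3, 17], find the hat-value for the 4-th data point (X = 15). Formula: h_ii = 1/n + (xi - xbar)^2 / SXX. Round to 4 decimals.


Compute xbar = 13.4286 with n = 7 observations.
SXX = 179.7143.
Leverage = 1/7 + (15 - 13.4286)^2/179.7143 = 0.1566.

0.1566


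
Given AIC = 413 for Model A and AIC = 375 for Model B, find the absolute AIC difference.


Compute |413 - 375| = 38.
Model B has the smaller AIC.

38


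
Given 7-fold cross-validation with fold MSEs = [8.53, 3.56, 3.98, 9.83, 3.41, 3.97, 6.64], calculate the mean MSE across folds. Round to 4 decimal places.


Sum of fold MSEs = 39.9200.
Average = 39.9200 / 7 = 5.7029.

5.7029


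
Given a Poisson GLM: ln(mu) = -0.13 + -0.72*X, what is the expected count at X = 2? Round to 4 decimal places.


Compute eta = -0.13 + -0.72 * 2 = -1.5700.
Apply inverse link: mu = e^-1.5700 = 0.2080.

0.2080


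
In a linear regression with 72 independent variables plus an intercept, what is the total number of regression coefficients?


Total coefficients = number of predictors + 1 (for the intercept).
= 72 + 1 = 73.

73


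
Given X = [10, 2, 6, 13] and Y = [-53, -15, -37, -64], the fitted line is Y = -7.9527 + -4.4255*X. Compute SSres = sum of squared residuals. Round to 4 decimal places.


Compute predicted values, then residuals = yi - yhat_i.
Residuals: [-0.7923, 1.8037, -2.4943, 1.4842].
SSres = sum(residual^2) = 12.3055.

12.3055


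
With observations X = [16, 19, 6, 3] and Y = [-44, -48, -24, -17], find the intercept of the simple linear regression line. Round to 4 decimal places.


Compute b1 = -1.9551 from the OLS formula.
With xbar = 11.0000 and ybar = -33.2500, the intercept is:
b0 = -33.2500 - -1.9551 * 11.0000 = -11.7444.

-11.7444


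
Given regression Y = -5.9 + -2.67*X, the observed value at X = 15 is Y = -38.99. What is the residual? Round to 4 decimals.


Predicted = -5.9 + -2.67 * 15 = -45.9500.
Residual = -38.99 - -45.9500 = 6.9600.

6.9600


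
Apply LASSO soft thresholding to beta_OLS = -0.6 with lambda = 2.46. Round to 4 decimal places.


|beta_OLS| = 0.6.
lambda = 2.46.
Since |beta| <= lambda, the coefficient is set to 0.
Result = 0.0000.

0.0000


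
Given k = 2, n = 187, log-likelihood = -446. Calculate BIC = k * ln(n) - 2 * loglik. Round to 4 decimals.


k * ln(n) = 2 * ln(187) = 2 * 5.231109 = 10.462218.
-2 * loglik = -2 * (-446) = 892.
BIC = 10.462218 + 892 = 902.462218, which rounds to 902.4622.

902.4622


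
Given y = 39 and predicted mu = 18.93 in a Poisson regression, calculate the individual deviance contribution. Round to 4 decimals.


First: ln(39/18.93) = 0.722814.
Then: 39 * 0.722814 = 28.189746.
y - mu = 39 - 18.93 = 20.07.
D = 2(28.189746 - 20.07) = 16.239492, which rounds to 16.2395.

16.2395


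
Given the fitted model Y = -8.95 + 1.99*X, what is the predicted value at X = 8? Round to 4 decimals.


Substitute X = 8 into the equation:
Y = -8.95 + 1.99 * 8 = -8.95 + 15.9200 = 6.9700.

6.9700


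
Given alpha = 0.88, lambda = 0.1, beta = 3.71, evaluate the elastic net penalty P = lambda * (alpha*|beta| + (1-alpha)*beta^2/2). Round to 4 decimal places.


L1 component = 0.88 * |3.71| = 3.2648.
L2 component = 0.12 * 3.71^2 / 2 = 0.8258.
Penalty = 0.1 * (3.2648 + 0.8258) = 0.1 * 4.0906 = 0.4091.

0.4091


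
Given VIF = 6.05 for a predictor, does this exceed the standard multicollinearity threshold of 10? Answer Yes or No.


Compare VIF = 6.05 to the threshold of 10.
6.05 < 10, so the answer is No.

No


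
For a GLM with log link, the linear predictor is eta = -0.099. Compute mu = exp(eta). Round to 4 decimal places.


mu = exp(eta) = exp(-0.099).
= 0.9057.

0.9057


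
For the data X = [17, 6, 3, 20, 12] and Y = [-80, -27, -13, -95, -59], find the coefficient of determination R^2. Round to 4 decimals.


The fitted line is Y = 1.1988 + -4.8275*X.
SSres = 6.6930, SStot = 4788.8000.
R^2 = 1 - SSres/SStot = 0.9986.

0.9986


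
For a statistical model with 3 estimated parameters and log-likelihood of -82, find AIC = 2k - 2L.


AIC = 2k - 2*loglik = 2(3) - 2(-82).
= 6 + 164 = 170.

170


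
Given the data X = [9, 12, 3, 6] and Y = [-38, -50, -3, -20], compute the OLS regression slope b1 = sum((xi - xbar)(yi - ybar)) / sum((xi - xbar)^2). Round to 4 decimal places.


First compute the means: xbar = 7.5000, ybar = -27.7500.
Then S_xx = sum((xi - xbar)^2) = 45.0000.
S_xy = sum((xi - xbar)(yi - ybar)) = -238.5000.
b1 = S_xy / S_xx = -238.5000 / 45.0000 = -5.3000.

-5.3000


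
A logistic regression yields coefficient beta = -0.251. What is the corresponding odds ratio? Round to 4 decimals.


Odds ratio = exp(beta) = exp(-0.251).
= 0.7780.

0.7780


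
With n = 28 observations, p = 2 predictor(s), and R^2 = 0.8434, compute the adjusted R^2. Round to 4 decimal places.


Adjusted R^2 = 1 - (1 - R^2) * (n-1)/(n-p-1).
(1 - R^2) = 0.1566.
(n-1)/(n-p-1) = 27/25.
(1 - R^2) * (n-1) = 0.1566 * 27 = 4.2282.
Divide by (n-p-1): 4.2282 / 25 = 0.1691.
Adj R^2 = 1 - 0.1691 = 0.8309.

0.8309


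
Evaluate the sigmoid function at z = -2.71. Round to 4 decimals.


exp(2.7100) = 15.0293.
1 + exp(-z) = 16.0293.
sigmoid = 1/16.0293 = 0.0624.

0.0624


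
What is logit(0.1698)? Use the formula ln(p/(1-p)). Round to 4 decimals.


1 - p = 0.8302.
p/(1-p) = 0.2045.
logit = ln(0.2045) = -1.5870.

-1.5870


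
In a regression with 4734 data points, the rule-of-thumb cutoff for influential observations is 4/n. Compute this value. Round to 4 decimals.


Cook's distance cutoff = 4/n = 4/4734.
= 0.0008.

0.0008


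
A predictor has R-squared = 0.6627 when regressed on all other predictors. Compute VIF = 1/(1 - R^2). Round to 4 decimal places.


VIF = 1 / (1 - 0.6627).
= 1 / 0.3373 = 2.9647.

2.9647


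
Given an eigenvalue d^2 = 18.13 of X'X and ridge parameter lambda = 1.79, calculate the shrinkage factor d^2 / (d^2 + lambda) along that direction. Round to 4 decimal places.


d^2 + lambda = 18.13 + 1.79 = 19.9200.
Shrinkage factor = 18.13/19.9200 = 0.9101.

0.9101


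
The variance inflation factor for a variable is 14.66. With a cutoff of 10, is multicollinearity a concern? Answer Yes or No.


Compare VIF = 14.66 to the threshold of 10.
14.66 >= 10, so the answer is Yes.

Yes


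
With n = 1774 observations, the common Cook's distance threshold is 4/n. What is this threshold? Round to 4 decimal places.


The threshold is 4/n.
4/1774 = 0.0023.

0.0023


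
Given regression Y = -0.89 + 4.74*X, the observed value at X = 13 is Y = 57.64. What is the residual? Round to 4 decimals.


Predicted = -0.89 + 4.74 * 13 = 60.7300.
Residual = 57.64 - 60.7300 = -3.0900.

-3.0900


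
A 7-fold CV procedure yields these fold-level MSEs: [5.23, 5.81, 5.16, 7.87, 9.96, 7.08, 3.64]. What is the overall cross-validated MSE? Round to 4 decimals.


Sum of fold MSEs = 44.7500.
Average = 44.7500 / 7 = 6.3929.

6.3929


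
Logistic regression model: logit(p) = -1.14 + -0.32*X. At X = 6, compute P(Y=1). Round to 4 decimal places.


Compute z = -1.14 + (-0.32)(6) = -3.0600.
exp(-z) = 21.3276.
P = 1/(1 + 21.3276) = 0.0448.

0.0448


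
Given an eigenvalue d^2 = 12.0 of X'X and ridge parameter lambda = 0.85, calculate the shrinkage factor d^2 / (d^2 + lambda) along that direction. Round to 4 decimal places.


d^2 + lambda = 12.0 + 0.85 = 12.8500.
Shrinkage factor = 12.0/12.8500 = 0.9339.

0.9339


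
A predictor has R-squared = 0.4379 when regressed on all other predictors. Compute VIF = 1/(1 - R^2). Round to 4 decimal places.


Using VIF = 1/(1 - R^2_j):
1 - 0.4379 = 0.5621.
VIF = 1.7790.

1.7790


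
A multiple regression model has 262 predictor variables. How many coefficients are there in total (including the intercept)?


Including the intercept, the model has 262 predictor coefficients + 1 intercept.
Total = 263.

263


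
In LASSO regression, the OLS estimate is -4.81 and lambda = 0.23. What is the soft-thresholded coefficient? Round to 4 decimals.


Check: |-4.81| = 4.81 vs lambda = 0.23.
Since |beta| > lambda, coefficient = sign(beta)*(|beta| - lambda) = -4.5800.
Soft-thresholded coefficient = -4.5800.

-4.5800


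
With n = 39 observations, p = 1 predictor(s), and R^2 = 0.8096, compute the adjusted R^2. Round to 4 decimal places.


Adjusted R^2 = 1 - (1 - R^2) * (n-1)/(n-p-1).
(1 - R^2) = 0.1904.
(n-1)/(n-p-1) = 38/37.
(1 - R^2) * (n-1) = 0.1904 * 38 = 7.2352.
Divide by (n-p-1): 7.2352 / 37 = 0.1955.
Adj R^2 = 1 - 0.1955 = 0.8045.

0.8045


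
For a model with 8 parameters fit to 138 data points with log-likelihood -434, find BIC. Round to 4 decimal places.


Compute k*ln(n) = 8*ln(138) = 8*4.927254 = 39.418032.
Then -2*loglik = 868.
BIC = 39.418032 + 868 = 907.418032, which rounds to 907.4180.

907.4180


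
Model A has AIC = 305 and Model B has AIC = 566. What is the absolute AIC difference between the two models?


Absolute difference = |305 - 566| = 261.
The model with lower AIC (A) is preferred.

261


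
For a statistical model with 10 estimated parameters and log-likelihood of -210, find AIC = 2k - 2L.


Compute:
2k = 2*10 = 20.
-2*loglik = -2*(-210) = 420.
AIC = 20 + 420 = 440.

440


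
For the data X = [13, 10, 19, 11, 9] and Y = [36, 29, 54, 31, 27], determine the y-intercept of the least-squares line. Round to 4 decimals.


The slope is b1 = 2.7405.
Sample means are xbar = 12.4000 and ybar = 35.4000.
Intercept: b0 = 35.4000 - (2.7405)(12.4000) = 1.4177.

1.4177


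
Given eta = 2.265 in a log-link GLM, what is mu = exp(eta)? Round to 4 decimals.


The inverse log link gives:
mu = exp(2.265) = 9.6311.

9.6311


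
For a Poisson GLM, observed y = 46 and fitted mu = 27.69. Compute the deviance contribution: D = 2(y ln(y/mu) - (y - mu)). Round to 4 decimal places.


First: ln(46/27.69) = 0.507570.
Then: 46 * 0.507570 = 23.348220.
y - mu = 46 - 27.69 = 18.31.
D = 2(23.348220 - 18.31) = 10.076440, which rounds to 10.0764.

10.0764


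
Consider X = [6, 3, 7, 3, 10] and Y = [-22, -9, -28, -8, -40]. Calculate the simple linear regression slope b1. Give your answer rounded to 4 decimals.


The sample means are xbar = 5.8000 and ybar = -21.4000.
Compute S_xx = 34.8000 and S_xy = -158.4000.
Slope b1 = S_xy / S_xx = -158.4000 / 34.8000 = -4.5517.

-4.5517


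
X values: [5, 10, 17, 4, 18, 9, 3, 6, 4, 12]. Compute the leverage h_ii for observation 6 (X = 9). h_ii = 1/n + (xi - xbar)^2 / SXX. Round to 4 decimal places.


n = 10, xbar = 8.8000.
SXX = sum((xi - xbar)^2) = 265.6000.
h = 1/10 + (9 - 8.8000)^2 / 265.6000 = 0.1002.

0.1002


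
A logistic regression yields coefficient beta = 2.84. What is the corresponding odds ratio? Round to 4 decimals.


Odds ratio = exp(beta) = exp(2.84).
= 17.1158.

17.1158


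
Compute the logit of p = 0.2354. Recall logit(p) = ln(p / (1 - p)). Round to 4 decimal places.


The odds are p/(1-p) = 0.2354 / 0.7646 = 0.3079.
logit(p) = ln(0.3079) = -1.1781.

-1.1781


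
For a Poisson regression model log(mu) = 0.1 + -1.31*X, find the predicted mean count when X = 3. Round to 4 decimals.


eta = 0.1 + -1.31 * 3 = -3.8300.
mu = exp(-3.8300) = 0.0217.

0.0217


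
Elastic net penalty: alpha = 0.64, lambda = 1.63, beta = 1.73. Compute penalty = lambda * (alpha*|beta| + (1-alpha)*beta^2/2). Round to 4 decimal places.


alpha * |beta| = 0.64 * 1.73 = 1.1072.
(1-alpha) * beta^2/2 = 0.36 * 2.9929/2 = 0.5387.
Total = 1.63 * (1.1072 + 0.5387) = 2.6829.

2.6829


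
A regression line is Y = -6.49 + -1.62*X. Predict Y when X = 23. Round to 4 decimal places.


Plug X = 23 into Y = -6.49 + -1.62*X:
Y = -6.49 + -37.2600 = -43.7500.

-43.7500


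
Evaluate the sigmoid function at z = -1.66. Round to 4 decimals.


exp(1.6600) = 5.2593.
1 + exp(-z) = 6.2593.
sigmoid = 1/6.2593 = 0.1598.

0.1598


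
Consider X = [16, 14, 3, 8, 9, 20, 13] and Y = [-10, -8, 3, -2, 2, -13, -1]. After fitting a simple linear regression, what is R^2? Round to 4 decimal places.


After computing the OLS fit (b0=7.6699, b1=-0.9963):
SSres = 41.4259, SStot = 230.8571.
R^2 = 1 - 41.4259/230.8571 = 0.8206.

0.8206


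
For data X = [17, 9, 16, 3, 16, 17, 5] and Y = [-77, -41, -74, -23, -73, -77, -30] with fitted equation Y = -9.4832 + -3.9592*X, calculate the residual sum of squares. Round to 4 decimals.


Predicted values from Y = -9.4832 + -3.9592*X.
Residuals: [-0.2104, 4.1160, -1.1696, -1.6392, -0.1696, -0.2104, -0.7208].
SSres = 21.6332.

21.6332


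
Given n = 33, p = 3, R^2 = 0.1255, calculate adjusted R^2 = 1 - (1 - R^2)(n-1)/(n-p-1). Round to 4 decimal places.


Adjusted R^2 = 1 - (1 - R^2) * (n-1)/(n-p-1).
(1 - R^2) = 0.8745.
(n-1)/(n-p-1) = 32/29.
(1 - R^2) * (n-1) = 0.8745 * 32 = 27.9840.
Divide by (n-p-1): 27.9840 / 29 = 0.9650.
Adj R^2 = 1 - 0.9650 = 0.0350.

0.0350


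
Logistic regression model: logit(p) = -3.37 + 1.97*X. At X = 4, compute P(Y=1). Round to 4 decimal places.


z = -3.37 + 1.97 * 4 = 4.5100.
Sigmoid: P = 1 / (1 + exp(-4.5100)) = 0.9891.

0.9891


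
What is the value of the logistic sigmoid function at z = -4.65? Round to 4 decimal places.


exp(4.6500) = 104.5850.
1 + exp(-z) = 105.5850.
sigmoid = 1/105.5850 = 0.0095.

0.0095


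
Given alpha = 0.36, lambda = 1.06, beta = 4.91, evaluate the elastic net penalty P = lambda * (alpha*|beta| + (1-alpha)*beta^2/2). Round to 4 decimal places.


Compute:
L1 = 0.36 * 4.91 = 1.7676.
L2 = 0.64 * 4.91^2 / 2 = 7.7146.
Penalty = 1.06 * (1.7676 + 7.7146) = 10.0511.

10.0511


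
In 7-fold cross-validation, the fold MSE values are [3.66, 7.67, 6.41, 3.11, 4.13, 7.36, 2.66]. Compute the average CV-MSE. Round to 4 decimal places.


Sum of fold MSEs = 35.0000.
Average = 35.0000 / 7 = 5.0000.

5.0000


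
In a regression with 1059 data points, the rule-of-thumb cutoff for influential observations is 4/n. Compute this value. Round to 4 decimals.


The threshold is 4/n.
4/1059 = 0.0038.

0.0038


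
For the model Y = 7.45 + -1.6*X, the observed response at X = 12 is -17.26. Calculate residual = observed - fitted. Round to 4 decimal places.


Fitted value at X = 12 is yhat = 7.45 + -1.6*12 = -11.7500.
Residual = -17.26 - -11.7500 = -5.5100.

-5.5100


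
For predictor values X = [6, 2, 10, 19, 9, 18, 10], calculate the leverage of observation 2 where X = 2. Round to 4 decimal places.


n = 7, xbar = 10.5714.
SXX = sum((xi - xbar)^2) = 223.7143.
h = 1/7 + (2 - 10.5714)^2 / 223.7143 = 0.4713.

0.4713


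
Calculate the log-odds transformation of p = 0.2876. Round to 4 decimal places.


The odds are p/(1-p) = 0.2876 / 0.7124 = 0.4037.
logit(p) = ln(0.4037) = -0.9071.

-0.9071


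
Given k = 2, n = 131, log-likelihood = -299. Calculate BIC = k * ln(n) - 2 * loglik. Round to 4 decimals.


k * ln(n) = 2 * ln(131) = 2 * 4.875197 = 9.750394.
-2 * loglik = -2 * (-299) = 598.
BIC = 9.750394 + 598 = 607.750394, which rounds to 607.7504.

607.7504


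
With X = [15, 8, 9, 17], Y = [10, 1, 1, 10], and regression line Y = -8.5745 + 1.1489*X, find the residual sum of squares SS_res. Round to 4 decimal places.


For each point, residual = actual - predicted.
Residuals: [1.3410, 0.3833, -0.7656, -0.9568].
Sum of squared residuals = 3.4468.

3.4468


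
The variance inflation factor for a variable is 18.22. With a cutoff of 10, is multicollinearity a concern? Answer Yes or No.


Check: VIF = 18.22 vs threshold = 10.
Since 18.22 >= 10, the answer is Yes.

Yes


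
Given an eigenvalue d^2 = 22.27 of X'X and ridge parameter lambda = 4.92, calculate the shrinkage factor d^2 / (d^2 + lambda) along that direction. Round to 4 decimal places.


Compute the denominator: 22.27 + 4.92 = 27.1900.
Shrinkage factor = 22.27 / 27.1900 = 0.8191.

0.8191


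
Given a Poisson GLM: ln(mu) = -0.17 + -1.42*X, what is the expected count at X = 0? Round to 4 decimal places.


eta = -0.17 + -1.42 * 0 = -0.1700.
mu = exp(-0.1700) = 0.8437.

0.8437


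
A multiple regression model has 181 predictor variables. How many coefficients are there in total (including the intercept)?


Total coefficients = number of predictors + 1 (for the intercept).
= 181 + 1 = 182.

182


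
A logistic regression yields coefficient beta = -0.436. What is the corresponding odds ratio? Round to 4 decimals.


The odds ratio is computed as:
OR = e^(-0.436) = 0.6466.

0.6466


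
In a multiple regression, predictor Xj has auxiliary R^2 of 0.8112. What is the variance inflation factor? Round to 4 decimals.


VIF = 1 / (1 - 0.8112).
= 1 / 0.1888 = 5.2966.

5.2966


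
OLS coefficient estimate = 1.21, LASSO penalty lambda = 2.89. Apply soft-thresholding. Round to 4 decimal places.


Check: |1.21| = 1.21 vs lambda = 2.89.
Since |beta| <= lambda, the coefficient is set to 0.
Soft-thresholded coefficient = 0.0000.

0.0000


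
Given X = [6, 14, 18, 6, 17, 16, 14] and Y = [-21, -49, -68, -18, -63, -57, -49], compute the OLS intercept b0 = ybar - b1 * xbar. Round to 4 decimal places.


The slope is b1 = -3.9200.
Sample means are xbar = 13.0000 and ybar = -46.4286.
Intercept: b0 = -46.4286 - (-3.9200)(13.0000) = 4.5314.

4.5314


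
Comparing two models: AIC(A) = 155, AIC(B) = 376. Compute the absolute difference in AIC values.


|AIC_A - AIC_B| = |155 - 376| = 221.
Model A is preferred (lower AIC).

221


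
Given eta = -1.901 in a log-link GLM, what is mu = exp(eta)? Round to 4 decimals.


mu = exp(eta) = exp(-1.901).
= 0.1494.

0.1494


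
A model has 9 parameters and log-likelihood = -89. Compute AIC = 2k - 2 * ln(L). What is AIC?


AIC = 2*9 - 2*(-89).
= 18 + 178 = 196.

196


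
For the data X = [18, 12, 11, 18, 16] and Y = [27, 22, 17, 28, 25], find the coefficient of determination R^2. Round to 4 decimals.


The fitted line is Y = 4.7091 + 1.2727*X.
SSres = 7.5273, SStot = 78.8000.
R^2 = 1 - SSres/SStot = 0.9045.

0.9045


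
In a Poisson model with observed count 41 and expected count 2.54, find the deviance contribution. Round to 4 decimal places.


y/mu = 41/2.54 = 16.141732 (approx.), and ln(41/2.54) = 2.781408.
y * ln(y/mu) = 41 * 2.781408 = 114.037728.
y - mu = 38.46.
D = 2 * (114.037728 - 38.46) = 151.155456, which rounds to 151.1555.

151.1555


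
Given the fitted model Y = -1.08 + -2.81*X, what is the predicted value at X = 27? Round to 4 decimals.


Plug X = 27 into Y = -1.08 + -2.81*X:
Y = -1.08 + -75.8700 = -76.9500.

-76.9500


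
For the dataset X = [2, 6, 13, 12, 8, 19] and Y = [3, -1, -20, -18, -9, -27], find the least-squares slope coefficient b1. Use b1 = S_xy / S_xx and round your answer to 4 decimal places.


The sample means are xbar = 10.0000 and ybar = -12.0000.
Compute S_xx = 178.0000 and S_xy = -341.0000.
Slope b1 = S_xy / S_xx = -341.0000 / 178.0000 = -1.9157.

-1.9157


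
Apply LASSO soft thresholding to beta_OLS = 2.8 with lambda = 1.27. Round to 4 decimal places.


|beta_OLS| = 2.8.
lambda = 1.27.
Since |beta| > lambda, coefficient = sign(beta)*(|beta| - lambda) = 1.5300.
Result = 1.5300.

1.5300


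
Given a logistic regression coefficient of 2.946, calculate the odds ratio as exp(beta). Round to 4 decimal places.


exp(2.946) = 19.0297.
So the odds ratio is 19.0297.

19.0297


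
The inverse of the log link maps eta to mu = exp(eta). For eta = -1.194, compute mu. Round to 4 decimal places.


Apply the inverse link:
mu = e^-1.194 = 0.3030.

0.3030


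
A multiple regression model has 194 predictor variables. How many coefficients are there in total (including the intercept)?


Each predictor gets one coefficient, plus one intercept.
Total parameters = 194 + 1 = 195.

195


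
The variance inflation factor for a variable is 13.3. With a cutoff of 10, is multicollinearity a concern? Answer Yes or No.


The threshold is 10.
VIF = 13.3 is >= 10.
Multicollinearity indication: Yes.

Yes


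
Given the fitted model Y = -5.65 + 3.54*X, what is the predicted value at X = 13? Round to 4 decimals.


Predicted value:
Y = -5.65 + (3.54)(13) = -5.65 + 46.0200 = 40.3700.

40.3700


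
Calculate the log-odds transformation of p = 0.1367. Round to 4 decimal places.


Compute the odds: 0.1367/0.8633 = 0.1583.
Take the natural log: ln(0.1583) = -1.8430.

-1.8430


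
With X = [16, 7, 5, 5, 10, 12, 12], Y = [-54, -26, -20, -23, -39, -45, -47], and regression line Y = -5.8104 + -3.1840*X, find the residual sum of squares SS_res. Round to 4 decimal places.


Compute predicted values, then residuals = yi - yhat_i.
Residuals: [2.7544, 2.0984, 1.7304, -1.2696, -1.3496, -0.9816, -2.9816].
SSres = sum(residual^2) = 28.2711.

28.2711


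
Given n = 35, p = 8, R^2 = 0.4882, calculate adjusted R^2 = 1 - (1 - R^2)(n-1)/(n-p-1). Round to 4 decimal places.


Plug in: Adj R^2 = 1 - (1 - 0.4882) * 34/26.
= 1 - 0.5118 * 34/26
= 1 - 17.4012 / 26
= 1 - 0.6693 = 0.3307.

0.3307


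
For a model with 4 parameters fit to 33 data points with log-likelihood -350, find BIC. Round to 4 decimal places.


ln(33) = 3.496508.
k * ln(n) = 4 * 3.496508 = 13.986032.
-2L = 700.
BIC = 13.986032 + 700 = 713.986032, which rounds to 713.9860.

713.9860


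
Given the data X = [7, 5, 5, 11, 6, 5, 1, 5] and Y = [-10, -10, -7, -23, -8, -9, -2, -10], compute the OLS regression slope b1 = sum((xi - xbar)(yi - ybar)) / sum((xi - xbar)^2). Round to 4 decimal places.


Calculate xbar = 5.6250, ybar = -9.8750.
S_xx = 53.8750, S_xy = -108.6250.
Using b1 = S_xy / S_xx = -108.6250 / 53.8750, we get b1 = -2.0162.

-2.0162


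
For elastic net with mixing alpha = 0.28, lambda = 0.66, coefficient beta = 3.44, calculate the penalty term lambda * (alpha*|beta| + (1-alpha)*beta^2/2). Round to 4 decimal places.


Compute:
L1 = 0.28 * 3.44 = 0.9632.
L2 = 0.72 * 3.44^2 / 2 = 4.2601.
Penalty = 0.66 * (0.9632 + 4.2601) = 3.4474.

3.4474


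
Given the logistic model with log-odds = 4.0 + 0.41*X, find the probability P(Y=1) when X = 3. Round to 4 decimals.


Compute z = 4.0 + (0.41)(3) = 5.2300.
exp(-z) = 0.0054.
P = 1/(1 + 0.0054) = 0.9947.

0.9947


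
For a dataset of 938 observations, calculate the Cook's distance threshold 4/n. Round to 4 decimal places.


Cook's distance cutoff = 4/n = 4/938.
= 0.0043.

0.0043


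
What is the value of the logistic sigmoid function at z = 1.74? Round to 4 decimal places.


First, exp(-1.7400) = 0.1755.
Then sigma(z) = 1/(1 + 0.1755) = 0.8507.

0.8507


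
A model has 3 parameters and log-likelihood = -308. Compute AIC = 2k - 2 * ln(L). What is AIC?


AIC = 2*3 - 2*(-308).
= 6 + 616 = 622.

622


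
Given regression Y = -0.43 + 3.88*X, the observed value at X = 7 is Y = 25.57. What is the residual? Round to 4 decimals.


Fitted value at X = 7 is yhat = -0.43 + 3.88*7 = 26.7300.
Residual = 25.57 - 26.7300 = -1.1600.

-1.1600


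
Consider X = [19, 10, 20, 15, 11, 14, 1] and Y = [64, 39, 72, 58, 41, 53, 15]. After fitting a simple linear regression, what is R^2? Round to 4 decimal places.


After computing the OLS fit (b0=11.0000, b1=2.9444):
SSres = 30.6667, SStot = 2170.8571.
R^2 = 1 - 30.6667/2170.8571 = 0.9859.

0.9859


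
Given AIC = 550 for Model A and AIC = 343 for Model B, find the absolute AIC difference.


Absolute difference = |550 - 343| = 207.
The model with lower AIC (B) is preferred.

207


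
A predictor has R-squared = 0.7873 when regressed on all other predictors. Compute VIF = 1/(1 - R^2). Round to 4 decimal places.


Denominator: 1 - 0.7873 = 0.2127.
VIF = 1 / 0.2127 = 4.7015.

4.7015


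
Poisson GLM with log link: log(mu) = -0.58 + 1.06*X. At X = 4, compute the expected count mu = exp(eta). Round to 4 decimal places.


Compute eta = -0.58 + 1.06 * 4 = 3.6600.
Apply inverse link: mu = e^3.6600 = 38.8613.

38.8613


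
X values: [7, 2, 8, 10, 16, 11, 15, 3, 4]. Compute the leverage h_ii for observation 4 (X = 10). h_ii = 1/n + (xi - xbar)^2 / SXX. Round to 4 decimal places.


Mean of X: xbar = 8.4444.
SXX = 202.2222.
For X = 10: h = 1/9 + (10 - 8.4444)^2/202.2222 = 0.1231.

0.1231


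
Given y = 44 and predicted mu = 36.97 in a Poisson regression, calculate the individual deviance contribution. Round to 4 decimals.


y/mu = 44/36.97 = 1.190154 (approx.), and ln(44/36.97) = 0.174083.
y * ln(y/mu) = 44 * 0.174083 = 7.659652.
y - mu = 7.03.
D = 2 * (7.659652 - 7.03) = 1.259304, which rounds to 1.2593.

1.2593


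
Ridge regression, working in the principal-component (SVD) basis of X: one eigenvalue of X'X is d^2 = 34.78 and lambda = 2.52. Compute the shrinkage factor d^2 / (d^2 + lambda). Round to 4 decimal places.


Denominator = d^2 + lambda = 34.78 + 2.52 = 37.3000.
Shrinkage = 34.78 / 37.3000 = 0.9324.

0.9324


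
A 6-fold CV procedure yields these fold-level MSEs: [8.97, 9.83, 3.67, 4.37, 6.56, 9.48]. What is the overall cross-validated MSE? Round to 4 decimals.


Sum of fold MSEs = 42.8800.
Average = 42.8800 / 6 = 7.1467.

7.1467


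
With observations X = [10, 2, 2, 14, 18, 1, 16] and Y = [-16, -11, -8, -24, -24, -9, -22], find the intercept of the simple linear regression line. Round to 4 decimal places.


First find the slope: b1 = -0.9465.
Means: xbar = 9.0000, ybar = -16.2857.
b0 = ybar - b1 * xbar = -16.2857 - -0.9465 * 9.0000 = -7.7668.

-7.7668


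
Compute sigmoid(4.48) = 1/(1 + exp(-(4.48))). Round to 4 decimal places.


Compute exp(-4.4800) = 0.0113.
Sigmoid = 1 / (1 + 0.0113) = 1 / 1.0113 = 0.9888.

0.9888


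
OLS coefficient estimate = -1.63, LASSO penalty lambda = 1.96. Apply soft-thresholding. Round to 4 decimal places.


Check: |-1.63| = 1.63 vs lambda = 1.96.
Since |beta| <= lambda, the coefficient is set to 0.
Soft-thresholded coefficient = 0.0000.

0.0000


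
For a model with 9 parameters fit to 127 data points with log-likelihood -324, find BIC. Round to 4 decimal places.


ln(127) = 4.844187.
k * ln(n) = 9 * 4.844187 = 43.597683.
-2L = 648.
BIC = 43.597683 + 648 = 691.597683, which rounds to 691.5977.

691.5977


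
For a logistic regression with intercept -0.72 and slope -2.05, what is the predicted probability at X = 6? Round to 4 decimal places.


z = -0.72 + -2.05 * 6 = -13.0200.
Sigmoid: P = 1 / (1 + exp(13.0200)) = 0.0000.

0.0000


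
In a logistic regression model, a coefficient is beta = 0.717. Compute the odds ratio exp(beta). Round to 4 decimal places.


exp(0.717) = 2.0483.
So the odds ratio is 2.0483.

2.0483


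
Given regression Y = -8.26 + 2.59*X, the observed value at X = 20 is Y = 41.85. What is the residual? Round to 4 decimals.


Compute yhat = -8.26 + (2.59)(20) = 43.5400.
Residual = actual - predicted = 41.85 - 43.5400 = -1.6900.

-1.6900


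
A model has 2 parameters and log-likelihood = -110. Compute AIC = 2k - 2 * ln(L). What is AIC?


AIC = 2*2 - 2*(-110).
= 4 + 220 = 224.

224


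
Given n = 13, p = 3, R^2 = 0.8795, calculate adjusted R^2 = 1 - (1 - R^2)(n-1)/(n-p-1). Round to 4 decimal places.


Using the formula:
(1 - 0.8795) = 0.1205.
Multiply by 12/9: 0.1205 * 12 = 1.4460, then 1.4460 / 9 = 0.1607.
Adj R^2 = 1 - 0.1607 = 0.8393.

0.8393


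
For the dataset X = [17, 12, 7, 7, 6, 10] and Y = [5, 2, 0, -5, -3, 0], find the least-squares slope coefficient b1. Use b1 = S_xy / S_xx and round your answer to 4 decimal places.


First compute the means: xbar = 9.8333, ybar = -0.1667.
Then S_xx = sum((xi - xbar)^2) = 86.8333.
S_xy = sum((xi - xbar)(yi - ybar)) = 65.8333.
b1 = S_xy / S_xx = 65.8333 / 86.8333 = 0.7582.

0.7582


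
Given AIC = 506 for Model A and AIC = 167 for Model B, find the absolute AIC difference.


|AIC_A - AIC_B| = |506 - 167| = 339.
Model B is preferred (lower AIC).

339


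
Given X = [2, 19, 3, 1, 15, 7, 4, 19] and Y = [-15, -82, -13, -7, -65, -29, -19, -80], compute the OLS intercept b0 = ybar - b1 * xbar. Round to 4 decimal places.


Compute b1 = -4.1004 from the OLS formula.
With xbar = 8.7500 and ybar = -38.7500, the intercept is:
b0 = -38.7500 - -4.1004 * 8.7500 = -2.8718.

-2.8718


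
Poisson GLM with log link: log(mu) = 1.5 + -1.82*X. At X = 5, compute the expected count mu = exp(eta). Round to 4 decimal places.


Linear predictor: eta = 1.5 + (-1.82)(5) = -7.6000.
Expected count: mu = exp(-7.6000) = 0.0005.

0.0005


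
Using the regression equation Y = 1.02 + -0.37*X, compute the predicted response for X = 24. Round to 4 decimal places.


Substitute X = 24 into the equation:
Y = 1.02 + -0.37 * 24 = 1.02 + -8.8800 = -7.8600.

-7.8600


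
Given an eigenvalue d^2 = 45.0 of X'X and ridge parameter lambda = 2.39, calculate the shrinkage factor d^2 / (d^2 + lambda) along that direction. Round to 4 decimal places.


Denominator = d^2 + lambda = 45.0 + 2.39 = 47.3900.
Shrinkage = 45.0 / 47.3900 = 0.9496.

0.9496


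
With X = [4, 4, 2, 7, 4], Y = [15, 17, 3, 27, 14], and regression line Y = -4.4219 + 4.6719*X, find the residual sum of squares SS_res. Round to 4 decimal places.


Predicted values from Y = -4.4219 + 4.6719*X.
Residuals: [0.7343, 2.7343, -1.9219, -1.2814, -0.2657].
SSres = 13.4219.

13.4219


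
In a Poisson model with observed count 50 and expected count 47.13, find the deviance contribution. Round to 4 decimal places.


First: ln(50/47.13) = 0.059113.
Then: 50 * 0.059113 = 2.955650.
y - mu = 50 - 47.13 = 2.87.
D = 2(2.955650 - 2.87) = 0.171300, which rounds to 0.1713.

0.1713


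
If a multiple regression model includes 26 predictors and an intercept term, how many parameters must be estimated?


Total coefficients = number of predictors + 1 (for the intercept).
= 26 + 1 = 27.

27


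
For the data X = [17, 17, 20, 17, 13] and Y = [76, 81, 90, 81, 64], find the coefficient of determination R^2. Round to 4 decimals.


Fit the OLS line: b0 = 15.8065, b1 = 3.7258.
SSres = 16.9355.
SStot = 361.2000.
R^2 = 1 - 16.9355/361.2000 = 0.9531.

0.9531


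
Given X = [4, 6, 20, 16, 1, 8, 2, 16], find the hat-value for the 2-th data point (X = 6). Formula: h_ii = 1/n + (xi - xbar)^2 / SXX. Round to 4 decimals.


Compute xbar = 9.1250 with n = 8 observations.
SXX = 366.8750.
Leverage = 1/8 + (6 - 9.1250)^2/366.8750 = 0.1516.

0.1516


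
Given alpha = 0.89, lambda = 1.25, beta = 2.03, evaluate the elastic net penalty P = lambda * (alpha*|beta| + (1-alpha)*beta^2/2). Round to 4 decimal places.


alpha * |beta| = 0.89 * 2.03 = 1.8067.
(1-alpha) * beta^2/2 = 0.11 * 4.1209/2 = 0.2266.
Total = 1.25 * (1.8067 + 0.2266) = 2.5417.

2.5417
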